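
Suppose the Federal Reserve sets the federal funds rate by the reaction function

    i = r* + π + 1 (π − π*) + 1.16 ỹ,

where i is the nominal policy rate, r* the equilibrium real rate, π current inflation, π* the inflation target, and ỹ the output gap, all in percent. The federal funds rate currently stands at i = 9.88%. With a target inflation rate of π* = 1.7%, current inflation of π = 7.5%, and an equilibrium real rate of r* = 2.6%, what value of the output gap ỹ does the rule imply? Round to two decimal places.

-5.19%

1.16 ỹ = 9.88 − 2.6 − 7.5 − 1 × (7.5 − 1.7) = -6.02
ỹ = -6.02 / 1.16 = -5.19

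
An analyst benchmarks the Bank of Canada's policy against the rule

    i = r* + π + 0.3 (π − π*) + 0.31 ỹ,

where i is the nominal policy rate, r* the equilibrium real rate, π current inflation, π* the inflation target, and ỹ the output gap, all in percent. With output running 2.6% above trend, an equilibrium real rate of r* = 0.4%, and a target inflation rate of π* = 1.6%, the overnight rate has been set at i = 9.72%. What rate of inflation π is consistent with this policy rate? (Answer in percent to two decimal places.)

Output 2.6% above potential → ỹ = 2.6.
Collecting π: i = r* + (1 + 0.3) π − 0.3 π* + 0.31 ỹ
1.3 π = 9.72 − 0.4 + 0.3 × 1.6 − 0.31 × 2.6 = 8.994
π = 8.994 / 1.3 = 6.92

6.92%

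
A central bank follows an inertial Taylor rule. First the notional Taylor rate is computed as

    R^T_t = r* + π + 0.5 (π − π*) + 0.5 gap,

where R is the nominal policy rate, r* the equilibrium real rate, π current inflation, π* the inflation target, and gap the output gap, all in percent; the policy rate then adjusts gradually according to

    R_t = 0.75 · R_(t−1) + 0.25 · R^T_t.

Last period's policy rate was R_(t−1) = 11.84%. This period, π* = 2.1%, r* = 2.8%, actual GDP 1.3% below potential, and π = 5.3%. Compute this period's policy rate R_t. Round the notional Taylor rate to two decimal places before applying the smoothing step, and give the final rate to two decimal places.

11.14%

Output 1.3% below potential → gap = -1.3.
R^T_t = 2.8 + 5.3 + 0.5 × (5.3 − 2.1) + 0.5 × (-1.3)
   = 2.8 + 5.3 + 1.6 − 0.65 = 9.05
R_t = 0.75 × 11.84 + 0.25 × 9.05 = 8.88 + 2.2625 = 11.14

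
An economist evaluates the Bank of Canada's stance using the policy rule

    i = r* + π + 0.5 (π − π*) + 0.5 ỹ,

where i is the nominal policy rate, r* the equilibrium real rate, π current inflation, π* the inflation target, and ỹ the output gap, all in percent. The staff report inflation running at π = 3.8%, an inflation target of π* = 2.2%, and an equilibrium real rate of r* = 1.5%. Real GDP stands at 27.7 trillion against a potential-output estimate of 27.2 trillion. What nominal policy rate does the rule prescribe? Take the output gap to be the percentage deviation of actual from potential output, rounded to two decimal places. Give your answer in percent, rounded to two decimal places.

Output gap = 100 × (27.7 − 27.2) / 27.2 = 1.84%.
i = 1.50 + 3.80 + 0.5 × (3.80 − 2.20) + 0.5 × 1.84
   = 1.50 + 3.8 + 0.8 + 0.92 = 7.02

7.02%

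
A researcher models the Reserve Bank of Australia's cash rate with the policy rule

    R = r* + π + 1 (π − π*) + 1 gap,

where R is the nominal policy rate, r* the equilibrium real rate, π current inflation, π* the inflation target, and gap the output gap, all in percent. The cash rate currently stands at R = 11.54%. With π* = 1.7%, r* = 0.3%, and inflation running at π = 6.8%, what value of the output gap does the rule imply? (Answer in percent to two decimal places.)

1 gap = 11.54 − 0.3 − 6.8 − 1 × (6.8 − 1.7) = -0.66
gap = -0.66 / 1 = -0.66

-0.66%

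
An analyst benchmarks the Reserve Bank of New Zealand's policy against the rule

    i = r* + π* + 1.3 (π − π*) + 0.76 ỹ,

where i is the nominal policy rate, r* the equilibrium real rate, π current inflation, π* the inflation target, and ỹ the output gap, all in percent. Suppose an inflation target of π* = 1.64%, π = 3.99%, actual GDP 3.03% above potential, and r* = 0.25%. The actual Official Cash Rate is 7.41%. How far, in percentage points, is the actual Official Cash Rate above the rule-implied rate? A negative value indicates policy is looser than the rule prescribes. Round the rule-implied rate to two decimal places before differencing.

Output 3.03% above potential → ỹ = 3.03.
i = 0.25 + 1.64 + 1.3 × (3.99 − 1.64) + 0.76 × 3.03
   = 0.25 + 1.64 + 3.055 + 2.3028 = 7.25
Deviation = 7.41 − 7.25 = 0.16 pp.

0.16 pp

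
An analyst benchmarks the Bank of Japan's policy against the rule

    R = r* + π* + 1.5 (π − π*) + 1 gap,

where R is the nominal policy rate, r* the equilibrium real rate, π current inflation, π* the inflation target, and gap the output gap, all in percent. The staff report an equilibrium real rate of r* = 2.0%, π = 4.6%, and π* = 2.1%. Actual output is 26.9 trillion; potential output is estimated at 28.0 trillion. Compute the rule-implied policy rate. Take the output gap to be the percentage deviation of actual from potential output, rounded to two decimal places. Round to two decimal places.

Output gap = 100 × (26.9 − 28.0) / 28.0 = -3.93%.
R = 2.00 + 2.10 + 1.5 × (4.60 − 2.10) + 1 × (-3.93)
   = 2.00 + 2.1 + 3.75 − 3.93 = 3.92

3.92%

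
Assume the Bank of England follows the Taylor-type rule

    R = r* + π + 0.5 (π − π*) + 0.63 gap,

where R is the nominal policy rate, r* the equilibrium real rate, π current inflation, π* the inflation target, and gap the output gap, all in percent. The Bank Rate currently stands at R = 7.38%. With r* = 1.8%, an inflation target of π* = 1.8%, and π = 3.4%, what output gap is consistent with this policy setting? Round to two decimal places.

2.19%

0.63 gap = 7.38 − 1.8 − 3.4 − 0.5 × (3.4 − 1.8) = 1.38
gap = 1.38 / 0.63 = 2.19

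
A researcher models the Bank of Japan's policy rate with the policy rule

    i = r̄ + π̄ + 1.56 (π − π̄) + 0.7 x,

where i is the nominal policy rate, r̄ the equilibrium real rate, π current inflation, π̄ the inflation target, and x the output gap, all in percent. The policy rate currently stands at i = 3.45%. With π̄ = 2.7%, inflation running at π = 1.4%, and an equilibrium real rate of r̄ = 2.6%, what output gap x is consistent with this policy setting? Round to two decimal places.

0.25%

0.7 x = 3.45 − 2.6 − 2.7 − 1.56 × (1.4 − 2.7) = 0.178
x = 0.178 / 0.7 = 0.25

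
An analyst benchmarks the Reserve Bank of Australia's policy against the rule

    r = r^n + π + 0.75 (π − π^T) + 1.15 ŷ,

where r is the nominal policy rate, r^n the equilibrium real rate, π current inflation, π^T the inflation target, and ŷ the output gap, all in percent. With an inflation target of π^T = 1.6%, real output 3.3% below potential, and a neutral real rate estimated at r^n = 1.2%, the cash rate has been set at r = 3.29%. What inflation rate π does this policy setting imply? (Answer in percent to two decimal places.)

Output 3.3% below potential → ŷ = -3.3.
Collecting π: r = r^n + (1 + 0.75) π − 0.75 π^T + 1.15 ŷ
1.75 π = 3.29 − 1.2 + 0.75 × 1.6 − 1.15 × (-3.3) = 7.085
π = 7.085 / 1.75 = 4.05

4.05%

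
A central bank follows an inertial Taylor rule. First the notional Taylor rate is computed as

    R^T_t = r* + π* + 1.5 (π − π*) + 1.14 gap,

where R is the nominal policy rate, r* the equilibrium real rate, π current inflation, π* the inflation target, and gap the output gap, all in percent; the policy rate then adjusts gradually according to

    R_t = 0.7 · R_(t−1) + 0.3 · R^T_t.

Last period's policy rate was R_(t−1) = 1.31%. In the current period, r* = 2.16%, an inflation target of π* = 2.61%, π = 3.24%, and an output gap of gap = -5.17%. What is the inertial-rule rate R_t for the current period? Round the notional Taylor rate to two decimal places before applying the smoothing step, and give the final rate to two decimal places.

R^T_t = 2.16 + 2.61 + 1.5 × (3.24 − 2.61) + 1.14 × (-5.17)
   = 2.16 + 2.61 + 0.945 − 5.8938 = -0.18
R_t = 0.7 × 1.31 + 0.3 × (-0.18) = 0.917 − 0.054 = 0.86

0.86%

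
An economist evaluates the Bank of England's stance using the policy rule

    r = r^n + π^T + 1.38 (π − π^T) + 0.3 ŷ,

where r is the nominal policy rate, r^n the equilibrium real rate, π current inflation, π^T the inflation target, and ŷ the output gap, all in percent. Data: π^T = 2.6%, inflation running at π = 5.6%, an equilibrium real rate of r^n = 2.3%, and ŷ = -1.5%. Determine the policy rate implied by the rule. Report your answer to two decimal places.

r = 2.3 + 2.6 + 1.38 × (5.6 − 2.6) + 0.3 × (-1.5)
   = 2.3 + 2.6 + 4.14 − 0.45 = 8.59

8.59%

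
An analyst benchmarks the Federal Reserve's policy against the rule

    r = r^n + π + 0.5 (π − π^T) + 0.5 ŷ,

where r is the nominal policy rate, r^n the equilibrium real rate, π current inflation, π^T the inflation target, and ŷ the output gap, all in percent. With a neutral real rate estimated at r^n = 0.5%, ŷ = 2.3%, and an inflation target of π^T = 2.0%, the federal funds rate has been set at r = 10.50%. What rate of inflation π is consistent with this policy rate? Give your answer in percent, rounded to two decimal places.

Collecting π: r = r^n + (1 + 0.5) π − 0.5 π^T + 0.5 ŷ
1.5 π = 10.50 − 0.5 + 0.5 × 2.0 − 0.5 × 2.3 = 9.85
π = 9.85 / 1.5 = 6.57

6.57%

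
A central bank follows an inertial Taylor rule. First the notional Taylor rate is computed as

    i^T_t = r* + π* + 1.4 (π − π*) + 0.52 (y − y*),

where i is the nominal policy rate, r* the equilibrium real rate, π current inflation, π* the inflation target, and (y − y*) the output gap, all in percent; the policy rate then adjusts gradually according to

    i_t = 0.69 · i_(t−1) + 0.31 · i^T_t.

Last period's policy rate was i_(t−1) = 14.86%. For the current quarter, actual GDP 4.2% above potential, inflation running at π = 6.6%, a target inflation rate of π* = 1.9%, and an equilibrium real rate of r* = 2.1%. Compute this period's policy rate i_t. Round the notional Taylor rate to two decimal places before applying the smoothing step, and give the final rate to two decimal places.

14.21%

Output 4.2% above potential → (y − y*) = 4.2.
i^T_t = 2.1 + 1.9 + 1.4 × (6.6 − 1.9) + 0.52 × 4.2
   = 2.1 + 1.9 + 6.58 + 2.184 = 12.76
i_t = 0.69 × 14.86 + 0.31 × 12.76 = 10.2534 + 3.9556 = 14.21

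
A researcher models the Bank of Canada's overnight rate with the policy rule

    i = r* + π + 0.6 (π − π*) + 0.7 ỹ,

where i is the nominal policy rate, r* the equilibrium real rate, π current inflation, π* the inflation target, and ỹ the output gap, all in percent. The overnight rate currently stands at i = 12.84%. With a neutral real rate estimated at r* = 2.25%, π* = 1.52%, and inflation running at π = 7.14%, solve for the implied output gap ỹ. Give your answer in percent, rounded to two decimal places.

0.7 ỹ = 12.84 − 2.25 − 7.14 − 0.6 × (7.14 − 1.52) = 0.078
ỹ = 0.078 / 0.7 = 0.11

0.11%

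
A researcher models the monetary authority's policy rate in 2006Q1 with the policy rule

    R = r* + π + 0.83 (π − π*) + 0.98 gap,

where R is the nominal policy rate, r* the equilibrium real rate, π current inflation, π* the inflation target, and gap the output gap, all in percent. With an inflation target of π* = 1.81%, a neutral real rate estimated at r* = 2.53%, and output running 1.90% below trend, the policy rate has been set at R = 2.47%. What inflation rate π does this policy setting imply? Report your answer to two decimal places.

1.81%

Output 1.90% below potential → gap = -1.90.
Collecting π: R = r* + (1 + 0.83) π − 0.83 π* + 0.98 gap
1.83 π = 2.47 − 2.53 + 0.83 × 1.81 − 0.98 × (-1.90) = 3.3043
π = 3.3043 / 1.83 = 1.81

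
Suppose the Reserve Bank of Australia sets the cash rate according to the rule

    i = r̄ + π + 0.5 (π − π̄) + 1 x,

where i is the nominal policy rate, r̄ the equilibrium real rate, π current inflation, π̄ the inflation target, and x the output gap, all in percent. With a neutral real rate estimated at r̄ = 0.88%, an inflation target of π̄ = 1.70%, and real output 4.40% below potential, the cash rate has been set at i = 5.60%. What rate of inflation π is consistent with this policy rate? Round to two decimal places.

6.65%

Output 4.40% below potential → x = -4.40.
Collecting π: i = r̄ + (1 + 0.5) π − 0.5 π̄ + 1 x
1.5 π = 5.60 − 0.88 + 0.5 × 1.70 − 1 × (-4.40) = 9.97
π = 9.97 / 1.5 = 6.65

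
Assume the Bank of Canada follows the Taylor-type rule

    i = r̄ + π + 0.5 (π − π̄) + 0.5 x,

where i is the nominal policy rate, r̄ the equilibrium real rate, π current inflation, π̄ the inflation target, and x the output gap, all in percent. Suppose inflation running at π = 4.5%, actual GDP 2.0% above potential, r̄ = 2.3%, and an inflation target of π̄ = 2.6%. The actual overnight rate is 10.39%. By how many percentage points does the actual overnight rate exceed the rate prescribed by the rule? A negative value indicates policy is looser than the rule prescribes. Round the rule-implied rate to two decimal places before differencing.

1.64 pp

Output 2.0% above potential → x = 2.0.
i = 2.3 + 4.5 + 0.5 × (4.5 − 2.6) + 0.5 × 2.0
   = 2.3 + 4.5 + 0.95 + 1 = 8.75
Deviation = 10.39 − 8.75 = 1.64 pp.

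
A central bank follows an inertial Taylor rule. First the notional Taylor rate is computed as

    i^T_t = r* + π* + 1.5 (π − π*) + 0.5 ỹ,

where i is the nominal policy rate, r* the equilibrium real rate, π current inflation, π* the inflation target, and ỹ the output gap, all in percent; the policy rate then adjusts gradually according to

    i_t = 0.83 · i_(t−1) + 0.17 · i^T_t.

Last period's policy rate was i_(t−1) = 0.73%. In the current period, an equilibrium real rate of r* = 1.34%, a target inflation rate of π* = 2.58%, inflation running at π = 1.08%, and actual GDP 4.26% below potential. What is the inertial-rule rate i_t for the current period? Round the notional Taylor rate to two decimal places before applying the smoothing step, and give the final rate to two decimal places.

0.53%

Output 4.26% below potential → ỹ = -4.26.
i^T_t = 1.34 + 2.58 + 1.5 × (1.08 − 2.58) + 0.5 × (-4.26)
   = 1.34 + 2.58 − 2.25 − 2.13 = -0.46
i_t = 0.83 × 0.73 + 0.17 × (-0.46) = 0.6059 − 0.0782 = 0.53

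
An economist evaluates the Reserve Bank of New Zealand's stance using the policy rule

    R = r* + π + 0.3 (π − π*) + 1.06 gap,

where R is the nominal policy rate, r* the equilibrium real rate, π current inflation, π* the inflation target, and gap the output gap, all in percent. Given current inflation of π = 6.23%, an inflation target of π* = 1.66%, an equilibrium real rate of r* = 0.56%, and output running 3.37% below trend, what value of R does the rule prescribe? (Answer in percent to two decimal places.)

4.59%

Output 3.37% below potential → gap = -3.37.
R = 0.56 + 6.23 + 0.3 × (6.23 − 1.66) + 1.06 × (-3.37)
   = 0.56 + 6.23 + 1.371 − 3.5722 = 4.59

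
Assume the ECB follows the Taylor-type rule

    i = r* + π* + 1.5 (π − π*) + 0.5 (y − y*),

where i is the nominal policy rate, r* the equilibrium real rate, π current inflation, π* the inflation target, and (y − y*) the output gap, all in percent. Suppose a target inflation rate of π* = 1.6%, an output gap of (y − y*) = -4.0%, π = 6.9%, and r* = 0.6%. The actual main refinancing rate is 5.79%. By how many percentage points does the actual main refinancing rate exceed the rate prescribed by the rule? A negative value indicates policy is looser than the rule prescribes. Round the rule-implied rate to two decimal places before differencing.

i = 0.6 + 1.6 + 1.5 × (6.9 − 1.6) + 0.5 × (-4.0)
   = 0.6 + 1.6 + 7.95 − 2 = 8.15
Deviation = 5.79 − 8.15 = -2.36 pp.

-2.36 pp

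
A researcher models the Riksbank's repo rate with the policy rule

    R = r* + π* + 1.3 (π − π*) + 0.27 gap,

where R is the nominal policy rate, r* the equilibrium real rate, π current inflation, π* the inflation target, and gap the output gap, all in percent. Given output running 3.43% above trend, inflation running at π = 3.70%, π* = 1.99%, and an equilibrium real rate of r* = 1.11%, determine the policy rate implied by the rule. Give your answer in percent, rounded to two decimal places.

Output 3.43% above potential → gap = 3.43.
R = 1.11 + 1.99 + 1.3 × (3.70 − 1.99) + 0.27 × 3.43
   = 1.11 + 1.99 + 2.223 + 0.9261 = 6.25

6.25%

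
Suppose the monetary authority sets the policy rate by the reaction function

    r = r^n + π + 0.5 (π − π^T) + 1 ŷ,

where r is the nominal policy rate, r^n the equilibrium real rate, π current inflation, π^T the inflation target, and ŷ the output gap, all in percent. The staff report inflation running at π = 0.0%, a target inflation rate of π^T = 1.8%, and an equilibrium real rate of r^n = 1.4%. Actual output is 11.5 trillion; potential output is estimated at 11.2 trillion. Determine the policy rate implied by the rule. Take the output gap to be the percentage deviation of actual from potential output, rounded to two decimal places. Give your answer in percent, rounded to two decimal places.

Output gap = 100 × (11.5 − 11.2) / 11.2 = 2.68%.
r = 1.40 + 0.00 + 0.5 × (0.00 − 1.80) + 1 × 2.68
   = 1.40 + 0 − 0.9 + 2.68 = 3.18

3.18%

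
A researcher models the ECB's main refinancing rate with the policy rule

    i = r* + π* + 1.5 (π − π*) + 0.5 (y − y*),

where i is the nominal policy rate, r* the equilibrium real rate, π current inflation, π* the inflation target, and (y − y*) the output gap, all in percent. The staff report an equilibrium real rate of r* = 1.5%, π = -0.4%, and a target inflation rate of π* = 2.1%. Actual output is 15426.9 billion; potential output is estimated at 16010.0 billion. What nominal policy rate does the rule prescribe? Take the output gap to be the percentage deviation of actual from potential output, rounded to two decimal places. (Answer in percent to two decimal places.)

-1.97%

Output gap = 100 × (15426.9 − 16010.0) / 16010.0 = -3.64%.
i = 1.50 + 2.10 + 1.5 × (-0.40 − 2.10) + 0.5 × (-3.64)
   = 1.50 + 2.1 − 3.75 − 1.82 = -1.97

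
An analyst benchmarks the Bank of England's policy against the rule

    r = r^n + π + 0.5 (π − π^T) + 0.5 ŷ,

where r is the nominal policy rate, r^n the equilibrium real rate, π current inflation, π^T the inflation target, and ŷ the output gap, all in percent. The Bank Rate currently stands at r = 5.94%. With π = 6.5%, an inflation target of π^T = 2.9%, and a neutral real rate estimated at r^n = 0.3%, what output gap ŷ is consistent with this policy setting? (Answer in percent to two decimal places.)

-5.32%

0.5 ŷ = 5.94 − 0.3 − 6.5 − 0.5 × (6.5 − 2.9) = -2.66
ŷ = -2.66 / 0.5 = -5.32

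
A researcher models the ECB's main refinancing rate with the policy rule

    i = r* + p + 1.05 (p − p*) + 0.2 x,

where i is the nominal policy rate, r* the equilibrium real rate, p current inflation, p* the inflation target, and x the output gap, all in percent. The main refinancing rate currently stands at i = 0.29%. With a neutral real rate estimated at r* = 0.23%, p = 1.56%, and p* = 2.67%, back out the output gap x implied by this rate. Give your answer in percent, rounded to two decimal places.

0.2 x = 0.29 − 0.23 − 1.56 − 1.05 × (1.56 − 2.67) = -0.3345
x = -0.3345 / 0.2 = -1.67

-1.67%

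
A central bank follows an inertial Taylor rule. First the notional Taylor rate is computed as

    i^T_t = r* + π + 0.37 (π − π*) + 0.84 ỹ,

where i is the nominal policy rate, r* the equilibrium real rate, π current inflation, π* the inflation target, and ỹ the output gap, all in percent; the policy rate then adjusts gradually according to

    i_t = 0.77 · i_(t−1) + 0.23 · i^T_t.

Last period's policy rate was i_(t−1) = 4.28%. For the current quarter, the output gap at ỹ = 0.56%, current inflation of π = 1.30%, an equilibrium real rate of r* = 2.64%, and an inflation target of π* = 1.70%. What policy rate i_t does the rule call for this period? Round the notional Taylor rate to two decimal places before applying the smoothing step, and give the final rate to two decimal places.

4.28%

i^T_t = 2.64 + 1.30 + 0.37 × (1.30 − 1.70) + 0.84 × 0.56
   = 2.64 + 1.3 − 0.148 + 0.4704 = 4.26
i_t = 0.77 × 4.28 + 0.23 × 4.26 = 3.2956 + 0.9798 = 4.28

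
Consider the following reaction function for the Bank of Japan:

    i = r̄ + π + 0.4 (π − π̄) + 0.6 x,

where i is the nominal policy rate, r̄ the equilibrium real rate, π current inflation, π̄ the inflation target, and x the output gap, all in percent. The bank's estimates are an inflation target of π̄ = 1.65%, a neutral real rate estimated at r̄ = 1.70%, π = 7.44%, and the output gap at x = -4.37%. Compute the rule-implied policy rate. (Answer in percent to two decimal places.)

i = 1.70 + 7.44 + 0.4 × (7.44 − 1.65) + 0.6 × (-4.37)
   = 1.70 + 7.44 + 2.316 − 2.622 = 8.83

8.83%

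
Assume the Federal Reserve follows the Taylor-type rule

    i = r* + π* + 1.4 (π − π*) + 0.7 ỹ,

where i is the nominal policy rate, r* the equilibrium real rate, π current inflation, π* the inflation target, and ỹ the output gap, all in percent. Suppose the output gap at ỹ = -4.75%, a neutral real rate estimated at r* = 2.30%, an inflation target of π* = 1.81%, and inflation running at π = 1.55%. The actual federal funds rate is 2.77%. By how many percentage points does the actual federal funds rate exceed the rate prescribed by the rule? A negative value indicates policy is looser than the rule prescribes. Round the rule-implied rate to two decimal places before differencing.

2.35 pp

i = 2.30 + 1.81 + 1.4 × (1.55 − 1.81) + 0.7 × (-4.75)
   = 2.30 + 1.81 − 0.364 − 3.325 = 0.42
Deviation = 2.77 − 0.42 = 2.35 pp.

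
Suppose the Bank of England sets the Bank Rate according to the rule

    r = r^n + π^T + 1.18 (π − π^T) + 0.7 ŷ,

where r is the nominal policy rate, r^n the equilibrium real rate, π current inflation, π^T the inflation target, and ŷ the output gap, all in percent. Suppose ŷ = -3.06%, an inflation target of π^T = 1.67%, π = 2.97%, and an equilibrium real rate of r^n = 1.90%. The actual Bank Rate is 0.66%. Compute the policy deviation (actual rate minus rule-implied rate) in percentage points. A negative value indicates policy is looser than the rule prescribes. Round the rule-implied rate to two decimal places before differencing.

r = 1.90 + 1.67 + 1.18 × (2.97 − 1.67) + 0.7 × (-3.06)
   = 1.90 + 1.67 + 1.534 − 2.142 = 2.96
Deviation = 0.66 − 2.96 = -2.30 pp.

-2.30 pp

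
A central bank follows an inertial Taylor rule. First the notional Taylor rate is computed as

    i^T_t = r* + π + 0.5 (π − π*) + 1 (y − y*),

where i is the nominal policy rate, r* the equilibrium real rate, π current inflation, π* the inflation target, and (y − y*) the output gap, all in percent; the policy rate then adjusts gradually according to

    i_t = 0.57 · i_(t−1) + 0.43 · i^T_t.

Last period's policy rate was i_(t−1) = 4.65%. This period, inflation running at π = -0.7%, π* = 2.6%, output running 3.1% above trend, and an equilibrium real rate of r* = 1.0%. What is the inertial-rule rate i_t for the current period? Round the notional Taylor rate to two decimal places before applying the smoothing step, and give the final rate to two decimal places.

Output 3.1% above potential → (y − y*) = 3.1.
i^T_t = 1.0 + (-0.7) + 0.5 × (-0.7 − 2.6) + 1 × 3.1
   = 1.0 − 0.7 − 1.65 + 3.1 = 1.75
i_t = 0.57 × 4.65 + 0.43 × 1.75 = 2.6505 + 0.7525 = 3.40

3.40%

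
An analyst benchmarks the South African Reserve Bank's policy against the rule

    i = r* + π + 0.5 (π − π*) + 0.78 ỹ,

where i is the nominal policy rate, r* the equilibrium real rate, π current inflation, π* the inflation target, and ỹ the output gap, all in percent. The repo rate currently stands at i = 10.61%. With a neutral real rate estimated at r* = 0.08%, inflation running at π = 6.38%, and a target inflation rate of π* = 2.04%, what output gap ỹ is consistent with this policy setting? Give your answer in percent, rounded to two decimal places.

0.78 ỹ = 10.61 − 0.08 − 6.38 − 0.5 × (6.38 − 2.04) = 1.98
ỹ = 1.98 / 0.78 = 2.54

2.54%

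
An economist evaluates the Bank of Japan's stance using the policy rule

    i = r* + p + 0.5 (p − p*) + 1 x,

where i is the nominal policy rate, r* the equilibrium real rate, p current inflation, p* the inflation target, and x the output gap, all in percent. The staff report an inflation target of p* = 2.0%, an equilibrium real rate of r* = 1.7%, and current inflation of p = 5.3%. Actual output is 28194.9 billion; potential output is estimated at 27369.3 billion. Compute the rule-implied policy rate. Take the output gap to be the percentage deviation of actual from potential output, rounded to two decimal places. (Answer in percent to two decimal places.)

11.67%

Output gap = 100 × (28194.9 − 27369.3) / 27369.3 = 3.02%.
i = 1.70 + 5.30 + 0.5 × (5.30 − 2.00) + 1 × 3.02
   = 1.70 + 5.3 + 1.65 + 3.02 = 11.67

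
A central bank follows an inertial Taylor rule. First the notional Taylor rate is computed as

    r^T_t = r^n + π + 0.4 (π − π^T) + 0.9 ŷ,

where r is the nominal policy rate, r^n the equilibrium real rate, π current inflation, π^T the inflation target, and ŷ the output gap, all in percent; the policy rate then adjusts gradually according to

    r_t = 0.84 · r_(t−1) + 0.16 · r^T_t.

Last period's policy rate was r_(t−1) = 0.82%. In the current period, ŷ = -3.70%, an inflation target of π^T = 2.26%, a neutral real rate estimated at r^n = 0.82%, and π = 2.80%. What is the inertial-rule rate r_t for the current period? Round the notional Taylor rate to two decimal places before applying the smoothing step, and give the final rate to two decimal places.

0.77%

r^T_t = 0.82 + 2.80 + 0.4 × (2.80 − 2.26) + 0.9 × (-3.70)
   = 0.82 + 2.8 + 0.216 − 3.33 = 0.51
r_t = 0.84 × 0.82 + 0.16 × 0.51 = 0.6888 + 0.0816 = 0.77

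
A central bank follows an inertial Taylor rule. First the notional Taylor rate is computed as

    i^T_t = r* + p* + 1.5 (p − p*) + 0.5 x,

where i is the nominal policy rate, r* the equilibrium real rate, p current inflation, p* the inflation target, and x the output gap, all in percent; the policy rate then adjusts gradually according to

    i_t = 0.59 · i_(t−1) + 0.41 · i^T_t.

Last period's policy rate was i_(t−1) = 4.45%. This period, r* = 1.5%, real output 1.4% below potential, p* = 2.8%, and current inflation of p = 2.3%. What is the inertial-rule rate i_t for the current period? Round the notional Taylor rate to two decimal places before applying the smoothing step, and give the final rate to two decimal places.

3.79%

Output 1.4% below potential → x = -1.4.
i^T_t = 1.5 + 2.8 + 1.5 × (2.3 − 2.8) + 0.5 × (-1.4)
   = 1.5 + 2.8 − 0.75 − 0.7 = 2.85
i_t = 0.59 × 4.45 + 0.41 × 2.85 = 2.6255 + 1.1685 = 3.79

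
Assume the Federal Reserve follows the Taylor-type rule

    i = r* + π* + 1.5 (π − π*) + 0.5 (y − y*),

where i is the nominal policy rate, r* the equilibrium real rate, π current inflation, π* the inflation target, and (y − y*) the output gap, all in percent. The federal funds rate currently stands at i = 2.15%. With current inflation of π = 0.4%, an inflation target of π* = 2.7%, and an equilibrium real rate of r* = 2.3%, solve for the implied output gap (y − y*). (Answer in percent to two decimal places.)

1.20%

0.5 (y − y*) = 2.15 − 2.3 − 2.7 − 1.5 × (0.4 − 2.7) = 0.6
(y − y*) = 0.6 / 0.5 = 1.20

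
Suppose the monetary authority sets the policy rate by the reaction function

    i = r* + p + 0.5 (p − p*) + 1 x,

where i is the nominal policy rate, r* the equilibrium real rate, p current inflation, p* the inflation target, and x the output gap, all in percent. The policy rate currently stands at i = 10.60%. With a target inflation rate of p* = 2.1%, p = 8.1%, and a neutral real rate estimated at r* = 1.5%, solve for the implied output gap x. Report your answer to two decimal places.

-2.00%

1 x = 10.60 − 1.5 − 8.1 − 0.5 × (8.1 − 2.1) = -2
x = -2 / 1 = -2.00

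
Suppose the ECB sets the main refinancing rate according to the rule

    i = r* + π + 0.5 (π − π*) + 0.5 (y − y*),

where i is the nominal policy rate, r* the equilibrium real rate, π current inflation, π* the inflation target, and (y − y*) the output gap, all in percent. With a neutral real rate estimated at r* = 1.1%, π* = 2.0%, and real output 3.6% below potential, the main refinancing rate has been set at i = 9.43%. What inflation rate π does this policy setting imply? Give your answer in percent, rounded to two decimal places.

Output 3.6% below potential → (y − y*) = -3.6.
Collecting π: i = r* + (1 + 0.5) π − 0.5 π* + 0.5 (y − y*)
1.5 π = 9.43 − 1.1 + 0.5 × 2.0 − 0.5 × (-3.6) = 11.13
π = 11.13 / 1.5 = 7.42

7.42%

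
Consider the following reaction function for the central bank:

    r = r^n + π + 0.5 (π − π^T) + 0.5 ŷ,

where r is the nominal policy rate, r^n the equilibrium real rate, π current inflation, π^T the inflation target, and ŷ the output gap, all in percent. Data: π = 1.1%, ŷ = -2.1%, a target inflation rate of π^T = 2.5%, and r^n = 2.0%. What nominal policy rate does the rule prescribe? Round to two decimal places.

r = 2.0 + 1.1 + 0.5 × (1.1 − 2.5) + 0.5 × (-2.1)
   = 2.0 + 1.1 − 0.7 − 1.05 = 1.35

1.35%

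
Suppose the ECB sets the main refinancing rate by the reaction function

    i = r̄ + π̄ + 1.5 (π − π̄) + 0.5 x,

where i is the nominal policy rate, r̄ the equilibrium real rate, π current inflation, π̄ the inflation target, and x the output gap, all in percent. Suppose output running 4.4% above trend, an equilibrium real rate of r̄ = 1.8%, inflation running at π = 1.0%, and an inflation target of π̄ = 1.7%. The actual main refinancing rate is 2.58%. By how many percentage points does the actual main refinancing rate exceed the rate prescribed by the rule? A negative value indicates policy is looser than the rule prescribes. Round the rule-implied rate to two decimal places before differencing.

Output 4.4% above potential → x = 4.4.
i = 1.8 + 1.7 + 1.5 × (1.0 − 1.7) + 0.5 × 4.4
   = 1.8 + 1.7 − 1.05 + 2.2 = 4.65
Deviation = 2.58 − 4.65 = -2.07 pp.

-2.07 pp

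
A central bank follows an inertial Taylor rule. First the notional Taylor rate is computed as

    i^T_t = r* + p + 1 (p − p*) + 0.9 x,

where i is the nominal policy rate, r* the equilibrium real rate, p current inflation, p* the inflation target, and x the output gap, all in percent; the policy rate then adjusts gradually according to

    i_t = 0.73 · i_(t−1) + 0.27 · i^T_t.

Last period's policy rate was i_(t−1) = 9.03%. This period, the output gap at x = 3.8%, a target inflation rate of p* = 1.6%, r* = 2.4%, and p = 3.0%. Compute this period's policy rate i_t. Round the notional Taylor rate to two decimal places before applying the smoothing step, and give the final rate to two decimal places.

9.35%

i^T_t = 2.4 + 3.0 + 1 × (3.0 − 1.6) + 0.9 × 3.8
   = 2.4 + 3 + 1.4 + 3.42 = 10.22
i_t = 0.73 × 9.03 + 0.27 × 10.22 = 6.5919 + 2.7594 = 9.35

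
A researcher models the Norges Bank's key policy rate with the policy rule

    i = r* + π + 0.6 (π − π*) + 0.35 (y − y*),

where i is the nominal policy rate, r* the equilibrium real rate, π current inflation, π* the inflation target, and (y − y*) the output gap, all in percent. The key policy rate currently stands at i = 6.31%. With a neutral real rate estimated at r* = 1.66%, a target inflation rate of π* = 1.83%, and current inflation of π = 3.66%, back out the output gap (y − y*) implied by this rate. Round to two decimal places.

-0.31%

0.35 (y − y*) = 6.31 − 1.66 − 3.66 − 0.6 × (3.66 − 1.83) = -0.108
(y − y*) = -0.108 / 0.35 = -0.31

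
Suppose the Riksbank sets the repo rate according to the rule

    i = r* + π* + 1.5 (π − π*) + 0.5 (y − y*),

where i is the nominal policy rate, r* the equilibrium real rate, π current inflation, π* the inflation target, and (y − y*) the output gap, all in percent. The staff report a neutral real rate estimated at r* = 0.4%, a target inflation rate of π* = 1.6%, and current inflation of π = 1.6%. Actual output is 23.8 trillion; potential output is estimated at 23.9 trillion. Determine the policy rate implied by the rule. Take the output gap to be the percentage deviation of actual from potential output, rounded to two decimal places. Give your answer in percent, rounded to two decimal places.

Output gap = 100 × (23.8 − 23.9) / 23.9 = -0.42%.
i = 0.40 + 1.60 + 1.5 × (1.60 − 1.60) + 0.5 × (-0.42)
   = 0.40 + 1.6 + 0 − 0.21 = 1.79

1.79%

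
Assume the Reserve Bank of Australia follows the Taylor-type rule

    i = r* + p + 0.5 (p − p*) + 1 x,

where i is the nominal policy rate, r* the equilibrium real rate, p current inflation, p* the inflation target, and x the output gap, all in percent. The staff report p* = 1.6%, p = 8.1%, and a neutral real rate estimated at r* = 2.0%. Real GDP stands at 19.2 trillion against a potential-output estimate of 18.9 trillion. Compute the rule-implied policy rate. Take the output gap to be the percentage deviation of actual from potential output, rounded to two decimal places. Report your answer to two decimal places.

Output gap = 100 × (19.2 − 18.9) / 18.9 = 1.59%.
i = 2.00 + 8.10 + 0.5 × (8.10 − 1.60) + 1 × 1.59
   = 2.00 + 8.1 + 3.25 + 1.59 = 14.94

14.94%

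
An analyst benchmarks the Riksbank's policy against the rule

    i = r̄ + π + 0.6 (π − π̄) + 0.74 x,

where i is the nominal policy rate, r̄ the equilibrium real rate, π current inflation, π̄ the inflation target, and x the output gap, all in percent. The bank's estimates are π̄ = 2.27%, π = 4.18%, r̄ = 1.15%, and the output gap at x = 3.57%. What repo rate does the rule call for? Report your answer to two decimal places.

9.12%

i = 1.15 + 4.18 + 0.6 × (4.18 − 2.27) + 0.74 × 3.57
   = 1.15 + 4.18 + 1.146 + 2.6418 = 9.12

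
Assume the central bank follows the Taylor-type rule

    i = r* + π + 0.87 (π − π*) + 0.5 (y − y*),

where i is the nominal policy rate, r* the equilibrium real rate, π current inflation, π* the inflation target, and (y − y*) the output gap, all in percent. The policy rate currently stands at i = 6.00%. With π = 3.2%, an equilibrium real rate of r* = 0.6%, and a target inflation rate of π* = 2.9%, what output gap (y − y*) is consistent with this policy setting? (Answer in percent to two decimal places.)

3.88%

0.5 (y − y*) = 6.00 − 0.6 − 3.2 − 0.87 × (3.2 − 2.9) = 1.939
(y − y*) = 1.939 / 0.5 = 3.88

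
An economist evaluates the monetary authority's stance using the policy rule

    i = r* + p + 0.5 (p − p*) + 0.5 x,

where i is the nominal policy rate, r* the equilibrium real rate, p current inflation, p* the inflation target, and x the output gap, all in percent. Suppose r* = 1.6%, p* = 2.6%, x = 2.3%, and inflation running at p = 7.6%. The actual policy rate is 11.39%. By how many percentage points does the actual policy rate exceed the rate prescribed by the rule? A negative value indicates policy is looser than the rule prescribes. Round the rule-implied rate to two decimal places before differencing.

i = 1.6 + 7.6 + 0.5 × (7.6 − 2.6) + 0.5 × 2.3
   = 1.6 + 7.6 + 2.5 + 1.15 = 12.85
Deviation = 11.39 − 12.85 = -1.46 pp.

-1.46 pp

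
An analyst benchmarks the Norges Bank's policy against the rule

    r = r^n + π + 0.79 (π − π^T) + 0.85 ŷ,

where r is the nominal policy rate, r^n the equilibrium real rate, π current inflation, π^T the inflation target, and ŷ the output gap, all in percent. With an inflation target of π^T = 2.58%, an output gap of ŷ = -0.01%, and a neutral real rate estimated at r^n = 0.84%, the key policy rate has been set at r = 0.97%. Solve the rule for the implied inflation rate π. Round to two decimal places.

1.22%

Collecting π: r = r^n + (1 + 0.79) π − 0.79 π^T + 0.85 ŷ
1.79 π = 0.97 − 0.84 + 0.79 × 2.58 − 0.85 × (-0.01) = 2.1767
π = 2.1767 / 1.79 = 1.22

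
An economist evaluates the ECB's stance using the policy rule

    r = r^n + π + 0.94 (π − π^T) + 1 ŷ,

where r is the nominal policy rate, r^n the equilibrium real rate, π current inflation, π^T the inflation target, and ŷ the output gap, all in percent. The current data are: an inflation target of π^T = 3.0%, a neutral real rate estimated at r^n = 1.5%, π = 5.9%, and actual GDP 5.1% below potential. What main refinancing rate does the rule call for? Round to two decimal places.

Output 5.1% below potential → ŷ = -5.1.
r = 1.5 + 5.9 + 0.94 × (5.9 − 3.0) + 1 × (-5.1)
   = 1.5 + 5.9 + 2.726 − 5.1 = 5.03

5.03%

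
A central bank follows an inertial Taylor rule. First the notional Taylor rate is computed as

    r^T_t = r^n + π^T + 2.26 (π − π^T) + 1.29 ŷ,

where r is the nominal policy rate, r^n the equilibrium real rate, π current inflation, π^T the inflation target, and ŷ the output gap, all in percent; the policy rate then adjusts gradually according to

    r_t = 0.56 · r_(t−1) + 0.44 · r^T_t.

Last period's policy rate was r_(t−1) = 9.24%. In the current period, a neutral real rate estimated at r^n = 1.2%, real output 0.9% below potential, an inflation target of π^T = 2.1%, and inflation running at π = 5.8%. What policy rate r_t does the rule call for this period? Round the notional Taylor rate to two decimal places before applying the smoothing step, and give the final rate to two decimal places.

9.79%

Output 0.9% below potential → ŷ = -0.9.
r^T_t = 1.2 + 2.1 + 2.26 × (5.8 − 2.1) + 1.29 × (-0.9)
   = 1.2 + 2.1 + 8.362 − 1.161 = 10.50
r_t = 0.56 × 9.24 + 0.44 × 10.50 = 5.1744 + 4.62 = 9.79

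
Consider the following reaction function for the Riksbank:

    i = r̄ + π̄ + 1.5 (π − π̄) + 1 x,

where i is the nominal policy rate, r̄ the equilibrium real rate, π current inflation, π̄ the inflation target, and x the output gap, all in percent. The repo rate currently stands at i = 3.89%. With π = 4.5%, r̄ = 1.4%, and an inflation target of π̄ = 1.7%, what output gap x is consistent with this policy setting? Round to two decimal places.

-3.41%

1 x = 3.89 − 1.4 − 1.7 − 1.5 × (4.5 − 1.7) = -3.41
x = -3.41 / 1 = -3.41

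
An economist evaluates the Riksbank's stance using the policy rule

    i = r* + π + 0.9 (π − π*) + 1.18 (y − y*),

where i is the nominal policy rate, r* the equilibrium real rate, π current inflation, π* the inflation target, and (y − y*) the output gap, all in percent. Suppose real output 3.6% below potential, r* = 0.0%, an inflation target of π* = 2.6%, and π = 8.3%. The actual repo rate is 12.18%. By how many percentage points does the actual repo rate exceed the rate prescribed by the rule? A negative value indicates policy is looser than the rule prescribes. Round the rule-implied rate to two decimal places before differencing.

3.00 pp

Output 3.6% below potential → (y − y*) = -3.6.
i = 0.0 + 8.3 + 0.9 × (8.3 − 2.6) + 1.18 × (-3.6)
   = 0.0 + 8.3 + 5.13 − 4.248 = 9.18
Deviation = 12.18 − 9.18 = 3.00 pp.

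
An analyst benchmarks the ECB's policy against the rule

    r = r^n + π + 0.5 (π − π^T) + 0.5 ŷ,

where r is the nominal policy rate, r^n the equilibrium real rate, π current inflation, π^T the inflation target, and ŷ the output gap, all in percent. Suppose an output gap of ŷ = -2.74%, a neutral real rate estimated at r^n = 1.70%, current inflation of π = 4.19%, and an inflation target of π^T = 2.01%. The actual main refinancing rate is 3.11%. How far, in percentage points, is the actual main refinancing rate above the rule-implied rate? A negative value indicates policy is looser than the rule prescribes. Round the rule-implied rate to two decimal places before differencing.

r = 1.70 + 4.19 + 0.5 × (4.19 − 2.01) + 0.5 × (-2.74)
   = 1.70 + 4.19 + 1.09 − 1.37 = 5.61
Deviation = 3.11 − 5.61 = -2.50 pp.

-2.50 pp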